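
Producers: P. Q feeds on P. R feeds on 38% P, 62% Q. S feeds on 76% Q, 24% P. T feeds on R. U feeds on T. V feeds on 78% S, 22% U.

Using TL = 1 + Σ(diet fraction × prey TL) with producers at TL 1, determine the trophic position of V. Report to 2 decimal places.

4.17

Q: 1 + 1 = 2
R: 1 + (0.38×1 + 0.62×2) = 2.62
S: 1 + (0.76×2 + 0.24×1) = 2.76
T: 1 + 2.62 = 3.62
U: 1 + 3.62 = 4.62
V: 1 + (0.78×2.76 + 0.22×4.62) = 4.1692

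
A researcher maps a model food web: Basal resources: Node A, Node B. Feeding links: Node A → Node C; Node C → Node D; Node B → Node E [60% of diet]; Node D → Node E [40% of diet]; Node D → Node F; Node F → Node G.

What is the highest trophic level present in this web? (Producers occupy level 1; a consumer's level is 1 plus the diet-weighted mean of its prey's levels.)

5

Node C: 1 + 1 = 2
Node D: 1 + 2 = 3
Node E: 1 + (0.6×1 + 0.4×3) = 2.8
Node F: 1 + 3 = 4
Node G: 1 + 4 = 5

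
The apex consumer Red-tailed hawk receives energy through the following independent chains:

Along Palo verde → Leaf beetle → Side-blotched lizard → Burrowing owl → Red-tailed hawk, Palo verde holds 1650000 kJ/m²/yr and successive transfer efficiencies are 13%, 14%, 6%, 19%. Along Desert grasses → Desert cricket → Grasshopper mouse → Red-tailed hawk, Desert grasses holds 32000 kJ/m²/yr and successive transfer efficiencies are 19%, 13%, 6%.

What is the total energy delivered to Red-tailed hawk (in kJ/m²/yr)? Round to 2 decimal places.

389.77 kJ/m²/yr

Via Palo verde: 1650000 × 0.13 × 0.14 × 0.06 × 0.19 = 342.342 kJ/m²/yr
Via Desert grasses: 32000 × 0.19 × 0.13 × 0.06 = 47.424 kJ/m²/yr
Total at Red-tailed hawk: 342.342 + 47.424 = 389.766 kJ/m²/yr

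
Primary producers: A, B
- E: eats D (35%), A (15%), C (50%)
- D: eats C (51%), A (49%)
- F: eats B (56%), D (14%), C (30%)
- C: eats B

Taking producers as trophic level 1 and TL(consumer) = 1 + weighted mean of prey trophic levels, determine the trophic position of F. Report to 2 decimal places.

C: 1 + 1 = 2
D: 1 + (0.51×2 + 0.49×1) = 2.51
E: 1 + (0.35×2.51 + 0.15×1 + 0.5×2) = 3.0285
F: 1 + (0.56×1 + 0.14×2.51 + 0.3×2) = 2.5114

2.51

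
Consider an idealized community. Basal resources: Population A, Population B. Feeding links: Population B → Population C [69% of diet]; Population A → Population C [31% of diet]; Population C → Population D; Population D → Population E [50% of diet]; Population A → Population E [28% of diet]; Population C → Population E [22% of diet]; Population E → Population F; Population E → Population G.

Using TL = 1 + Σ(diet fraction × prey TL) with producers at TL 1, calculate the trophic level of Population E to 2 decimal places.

Population C: 1 + (0.69×1 + 0.31×1) = 2
Population D: 1 + 2 = 3
Population E: 1 + (0.5×3 + 0.28×1 + 0.22×2) = 3.22
Population F: 1 + 3.22 = 4.22
Population G: 1 + 3.22 = 4.22

3.22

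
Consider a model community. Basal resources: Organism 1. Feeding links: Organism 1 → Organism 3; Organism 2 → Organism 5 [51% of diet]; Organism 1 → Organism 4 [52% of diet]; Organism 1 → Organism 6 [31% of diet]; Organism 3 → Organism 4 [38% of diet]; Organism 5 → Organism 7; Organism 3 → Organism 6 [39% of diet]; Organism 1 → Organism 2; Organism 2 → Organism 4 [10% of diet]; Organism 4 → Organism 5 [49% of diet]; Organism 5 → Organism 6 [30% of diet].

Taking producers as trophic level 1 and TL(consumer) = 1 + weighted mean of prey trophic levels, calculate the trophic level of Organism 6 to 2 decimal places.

3.06

Organism 2: 1 + 1 = 2
Organism 3: 1 + 1 = 2
Organism 4: 1 + (0.52×1 + 0.1×2 + 0.38×2) = 2.48
Organism 5: 1 + (0.49×2.48 + 0.51×2) = 3.2352
Organism 6: 1 + (0.31×1 + 0.39×2 + 0.3×3.2352) = 3.06056
Organism 7: 1 + 3.2352 = 4.2352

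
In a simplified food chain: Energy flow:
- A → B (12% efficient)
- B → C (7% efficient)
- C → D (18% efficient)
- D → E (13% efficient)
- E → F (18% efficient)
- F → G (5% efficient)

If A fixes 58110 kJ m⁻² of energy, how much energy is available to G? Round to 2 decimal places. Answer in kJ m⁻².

B: 58110 × 0.12 = 6973.2 kJ m⁻²
C: 6973.2 × 0.07 = 488.124 kJ m⁻²
D: 488.124 × 0.18 = 87.86232 kJ m⁻²
E: 87.86232 × 0.13 = 11.4221016 kJ m⁻²
F: 11.4221016 × 0.18 = 2.055978288 kJ m⁻²
G: 2.055978288 × 0.05 = 0.1027989144 kJ m⁻²

0.10 kJ m⁻²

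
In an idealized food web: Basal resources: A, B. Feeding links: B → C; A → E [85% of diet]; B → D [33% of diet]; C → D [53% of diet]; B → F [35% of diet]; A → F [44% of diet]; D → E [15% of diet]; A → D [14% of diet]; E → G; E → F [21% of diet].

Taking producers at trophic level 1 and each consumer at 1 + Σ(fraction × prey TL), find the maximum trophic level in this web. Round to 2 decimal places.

3.23

C: 1 + 1 = 2
D: 1 + (0.33×1 + 0.14×1 + 0.53×2) = 2.53
E: 1 + (0.15×2.53 + 0.85×1) = 2.2295
F: 1 + (0.21×2.2295 + 0.44×1 + 0.35×1) = 2.258195
G: 1 + 2.2295 = 3.2295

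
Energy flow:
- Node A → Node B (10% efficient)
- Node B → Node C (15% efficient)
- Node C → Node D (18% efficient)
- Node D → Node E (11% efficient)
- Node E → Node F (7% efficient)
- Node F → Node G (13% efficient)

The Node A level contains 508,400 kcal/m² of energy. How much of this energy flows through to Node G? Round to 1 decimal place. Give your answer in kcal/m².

Node B: 508400 × 0.1 = 50840 kcal/m²
Node C: 50840 × 0.15 = 7626 kcal/m²
Node D: 7626 × 0.18 = 1372.68 kcal/m²
Node E: 1372.68 × 0.11 = 150.9948 kcal/m²
Node F: 150.9948 × 0.07 = 10.569636 kcal/m²
Node G: 10.569636 × 0.13 = 1.37405268 kcal/m²

1.4 kcal/m²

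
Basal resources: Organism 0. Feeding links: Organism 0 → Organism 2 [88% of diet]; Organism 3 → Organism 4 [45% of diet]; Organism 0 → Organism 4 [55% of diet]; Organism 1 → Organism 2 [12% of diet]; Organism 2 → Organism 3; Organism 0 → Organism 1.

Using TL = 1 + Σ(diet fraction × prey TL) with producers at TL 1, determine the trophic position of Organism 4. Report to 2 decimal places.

Organism 1: 1 + 1 = 2
Organism 2: 1 + (0.88×1 + 0.12×2) = 2.12
Organism 3: 1 + 2.12 = 3.12
Organism 4: 1 + (0.55×1 + 0.45×3.12) = 2.954

2.95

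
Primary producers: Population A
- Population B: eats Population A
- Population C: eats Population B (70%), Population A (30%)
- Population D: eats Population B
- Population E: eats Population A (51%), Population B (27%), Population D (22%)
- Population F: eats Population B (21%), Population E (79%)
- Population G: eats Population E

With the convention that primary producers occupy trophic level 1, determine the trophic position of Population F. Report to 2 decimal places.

3.56

Population B: 1 + 1 = 2
Population C: 1 + (0.7×2 + 0.3×1) = 2.7
Population D: 1 + 2 = 3
Population E: 1 + (0.51×1 + 0.27×2 + 0.22×3) = 2.71
Population F: 1 + (0.21×2 + 0.79×2.71) = 3.5609
Population G: 1 + 2.71 = 3.71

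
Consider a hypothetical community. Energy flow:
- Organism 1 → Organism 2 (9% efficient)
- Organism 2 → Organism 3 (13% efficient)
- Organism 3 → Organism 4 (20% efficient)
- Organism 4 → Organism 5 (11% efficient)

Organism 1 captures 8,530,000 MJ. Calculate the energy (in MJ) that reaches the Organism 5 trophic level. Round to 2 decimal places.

Organism 2: 8530000 × 0.09 = 767700 MJ
Organism 3: 767700 × 0.13 = 99801 MJ
Organism 4: 99801 × 0.2 = 19960.2 MJ
Organism 5: 19960.2 × 0.11 = 2195.622 MJ

2195.62 MJ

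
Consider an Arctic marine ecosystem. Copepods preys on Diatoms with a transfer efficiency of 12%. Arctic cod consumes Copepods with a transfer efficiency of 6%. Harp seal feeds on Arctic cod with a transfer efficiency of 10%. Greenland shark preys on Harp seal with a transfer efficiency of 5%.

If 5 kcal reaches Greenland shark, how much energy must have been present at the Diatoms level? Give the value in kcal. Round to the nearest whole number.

Cumulative transfer efficiency: 0.12 × 0.06 × 0.1 × 0.05 = 0.000036
Diatoms energy = 5 / 0.000036 = 138889 kcal

138889 kcal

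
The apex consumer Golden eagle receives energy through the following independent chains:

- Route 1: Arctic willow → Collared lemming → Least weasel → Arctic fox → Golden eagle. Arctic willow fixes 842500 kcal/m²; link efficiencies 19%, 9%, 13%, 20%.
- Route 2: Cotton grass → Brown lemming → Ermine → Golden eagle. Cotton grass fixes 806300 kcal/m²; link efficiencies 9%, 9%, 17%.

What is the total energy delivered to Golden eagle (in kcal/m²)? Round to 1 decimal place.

Route 1: 842500 × 0.19 × 0.09 × 0.13 × 0.2 = 374.5755 kcal/m²
Route 2: 806300 × 0.09 × 0.09 × 0.17 = 1110.2751 kcal/m²
Total at Golden eagle: 374.5755 + 1110.2751 = 1484.8506 kcal/m²

1484.9 kcal/m²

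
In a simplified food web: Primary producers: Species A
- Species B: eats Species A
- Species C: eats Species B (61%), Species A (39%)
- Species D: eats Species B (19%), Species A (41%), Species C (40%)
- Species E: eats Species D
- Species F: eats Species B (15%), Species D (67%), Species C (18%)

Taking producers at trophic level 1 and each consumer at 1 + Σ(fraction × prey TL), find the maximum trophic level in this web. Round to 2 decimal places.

Species B: 1 + 1 = 2
Species C: 1 + (0.61×2 + 0.39×1) = 2.61
Species D: 1 + (0.19×2 + 0.41×1 + 0.4×2.61) = 2.834
Species E: 1 + 2.834 = 3.834
Species F: 1 + (0.15×2 + 0.67×2.834 + 0.18×2.61) = 3.66858

3.83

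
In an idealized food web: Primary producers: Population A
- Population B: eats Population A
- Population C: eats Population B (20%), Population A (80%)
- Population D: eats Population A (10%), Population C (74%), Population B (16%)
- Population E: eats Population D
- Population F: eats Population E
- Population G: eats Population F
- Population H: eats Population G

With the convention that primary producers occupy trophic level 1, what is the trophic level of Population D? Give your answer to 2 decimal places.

3.05

Population B: 1 + 1 = 2
Population C: 1 + (0.2×2 + 0.8×1) = 2.2
Population D: 1 + (0.1×1 + 0.74×2.2 + 0.16×2) = 3.048
Population E: 1 + 3.048 = 4.048
Population F: 1 + 4.048 = 5.048
Population G: 1 + 5.048 = 6.048
Population H: 1 + 6.048 = 7.048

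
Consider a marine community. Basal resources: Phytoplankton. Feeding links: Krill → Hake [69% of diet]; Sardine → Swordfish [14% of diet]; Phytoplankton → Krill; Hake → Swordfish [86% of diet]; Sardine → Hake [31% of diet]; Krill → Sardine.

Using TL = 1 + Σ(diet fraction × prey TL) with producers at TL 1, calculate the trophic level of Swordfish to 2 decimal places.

Krill: 1 + 1 = 2
Sardine: 1 + 2 = 3
Hake: 1 + (0.31×3 + 0.69×2) = 3.31
Swordfish: 1 + (0.86×3.31 + 0.14×3) = 4.2666

4.27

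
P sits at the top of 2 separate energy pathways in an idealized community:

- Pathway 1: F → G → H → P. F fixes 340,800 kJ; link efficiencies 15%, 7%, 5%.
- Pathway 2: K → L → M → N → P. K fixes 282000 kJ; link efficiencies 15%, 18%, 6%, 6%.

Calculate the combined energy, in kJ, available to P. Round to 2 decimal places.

Pathway 1: 340800 × 0.15 × 0.07 × 0.05 = 178.92 kJ
Pathway 2: 282000 × 0.15 × 0.18 × 0.06 × 0.06 = 27.4104 kJ
Total at P: 178.92 + 27.4104 = 206.3304 kJ

206.33 kJ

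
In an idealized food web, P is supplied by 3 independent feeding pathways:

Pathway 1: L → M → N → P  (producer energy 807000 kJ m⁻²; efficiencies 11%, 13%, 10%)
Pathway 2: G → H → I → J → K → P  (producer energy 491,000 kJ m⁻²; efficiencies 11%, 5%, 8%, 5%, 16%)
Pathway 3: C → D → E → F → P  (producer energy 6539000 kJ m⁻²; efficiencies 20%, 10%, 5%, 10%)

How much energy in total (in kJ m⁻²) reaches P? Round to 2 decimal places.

Pathway 1: 807000 × 0.11 × 0.13 × 0.1 = 1154.01 kJ m⁻²
Pathway 2: 491000 × 0.11 × 0.05 × 0.08 × 0.05 × 0.16 = 1.72832 kJ m⁻²
Pathway 3: 6539000 × 0.2 × 0.1 × 0.05 × 0.1 = 653.9 kJ m⁻²
Total at P: 1154.01 + 1.72832 + 653.9 = 1809.63832 kJ m⁻²

1809.64 kJ m⁻²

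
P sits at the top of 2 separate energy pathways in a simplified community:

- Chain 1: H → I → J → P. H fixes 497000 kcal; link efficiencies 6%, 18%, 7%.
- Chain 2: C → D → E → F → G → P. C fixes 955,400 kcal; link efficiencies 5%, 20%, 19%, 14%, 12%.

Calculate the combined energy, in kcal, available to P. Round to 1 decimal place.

406.2 kcal

Chain 1: 497000 × 0.06 × 0.18 × 0.07 = 375.732 kcal
Chain 2: 955400 × 0.05 × 0.2 × 0.19 × 0.14 × 0.12 = 30.496368 kcal
Total at P: 375.732 + 30.496368 = 406.228368 kcal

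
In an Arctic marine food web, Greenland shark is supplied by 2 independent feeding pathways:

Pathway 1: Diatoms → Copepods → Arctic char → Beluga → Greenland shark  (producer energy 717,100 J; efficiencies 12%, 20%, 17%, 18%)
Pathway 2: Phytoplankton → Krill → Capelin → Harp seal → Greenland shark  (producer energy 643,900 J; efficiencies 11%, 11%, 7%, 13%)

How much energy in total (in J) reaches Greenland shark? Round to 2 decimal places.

Pathway 1: 717100 × 0.12 × 0.2 × 0.17 × 0.18 = 526.63824 J
Pathway 2: 643900 × 0.11 × 0.11 × 0.07 × 0.13 = 70.899829 J
Total at Greenland shark: 526.63824 + 70.899829 = 597.538069 J

597.54 J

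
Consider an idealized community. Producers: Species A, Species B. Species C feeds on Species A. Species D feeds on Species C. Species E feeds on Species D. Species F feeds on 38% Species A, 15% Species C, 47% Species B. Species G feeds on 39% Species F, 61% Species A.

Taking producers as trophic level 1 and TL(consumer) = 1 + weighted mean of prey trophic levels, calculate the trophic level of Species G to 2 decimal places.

2.45

Species C: 1 + 1 = 2
Species D: 1 + 2 = 3
Species E: 1 + 3 = 4
Species F: 1 + (0.38×1 + 0.15×2 + 0.47×1) = 2.15
Species G: 1 + (0.39×2.15 + 0.61×1) = 2.4485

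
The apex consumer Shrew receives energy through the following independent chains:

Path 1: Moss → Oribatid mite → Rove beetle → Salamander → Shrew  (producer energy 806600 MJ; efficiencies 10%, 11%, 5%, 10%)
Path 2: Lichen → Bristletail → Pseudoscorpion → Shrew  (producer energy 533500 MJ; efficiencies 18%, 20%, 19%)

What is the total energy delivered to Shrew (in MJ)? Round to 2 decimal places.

3693.50 MJ

Path 1: 806600 × 0.1 × 0.11 × 0.05 × 0.1 = 44.363 MJ
Path 2: 533500 × 0.18 × 0.2 × 0.19 = 3649.14 MJ
Total at Shrew: 44.363 + 3649.14 = 3693.503 MJ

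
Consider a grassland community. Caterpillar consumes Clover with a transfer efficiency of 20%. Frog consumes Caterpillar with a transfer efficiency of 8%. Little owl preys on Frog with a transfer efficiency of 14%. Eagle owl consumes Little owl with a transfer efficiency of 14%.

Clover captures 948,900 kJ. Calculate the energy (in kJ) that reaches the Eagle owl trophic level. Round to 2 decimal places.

297.58 kJ

Caterpillar: 948900 × 0.2 = 189780 kJ
Frog: 189780 × 0.08 = 15182.4 kJ
Little owl: 15182.4 × 0.14 = 2125.536 kJ
Eagle owl: 2125.536 × 0.14 = 297.57504 kJ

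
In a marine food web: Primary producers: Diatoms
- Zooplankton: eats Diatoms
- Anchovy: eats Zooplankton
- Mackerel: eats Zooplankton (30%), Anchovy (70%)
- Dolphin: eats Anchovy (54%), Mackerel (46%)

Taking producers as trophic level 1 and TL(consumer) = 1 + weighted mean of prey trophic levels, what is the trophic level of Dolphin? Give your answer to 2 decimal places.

4.32

Zooplankton: 1 + 1 = 2
Anchovy: 1 + 2 = 3
Mackerel: 1 + (0.3×2 + 0.7×3) = 3.7
Dolphin: 1 + (0.54×3 + 0.46×3.7) = 4.322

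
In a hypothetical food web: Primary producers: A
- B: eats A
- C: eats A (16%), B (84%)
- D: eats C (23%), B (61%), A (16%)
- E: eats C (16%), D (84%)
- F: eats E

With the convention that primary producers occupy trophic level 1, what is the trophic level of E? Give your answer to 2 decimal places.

B: 1 + 1 = 2
C: 1 + (0.16×1 + 0.84×2) = 2.84
D: 1 + (0.23×2.84 + 0.61×2 + 0.16×1) = 3.0332
E: 1 + (0.16×2.84 + 0.84×3.0332) = 4.002288
F: 1 + 4.002288 = 5.002288

4.00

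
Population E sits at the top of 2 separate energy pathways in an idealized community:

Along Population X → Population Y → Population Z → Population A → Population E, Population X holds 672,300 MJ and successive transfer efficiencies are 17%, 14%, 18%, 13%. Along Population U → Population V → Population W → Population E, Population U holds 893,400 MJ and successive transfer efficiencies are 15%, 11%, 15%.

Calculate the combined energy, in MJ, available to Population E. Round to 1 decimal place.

Via Population X: 672300 × 0.17 × 0.14 × 0.18 × 0.13 = 374.417316 MJ
Via Population U: 893400 × 0.15 × 0.11 × 0.15 = 2211.165 MJ
Total at Population E: 374.417316 + 2211.165 = 2585.582316 MJ

2585.6 MJ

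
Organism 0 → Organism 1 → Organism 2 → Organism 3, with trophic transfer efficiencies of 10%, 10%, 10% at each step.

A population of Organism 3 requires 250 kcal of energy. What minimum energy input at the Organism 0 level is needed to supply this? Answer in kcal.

Cumulative transfer efficiency: 0.1 × 0.1 × 0.1 = 0.001
Organism 0 energy = 250 / 0.001 = 250000 kcal

250000 kcal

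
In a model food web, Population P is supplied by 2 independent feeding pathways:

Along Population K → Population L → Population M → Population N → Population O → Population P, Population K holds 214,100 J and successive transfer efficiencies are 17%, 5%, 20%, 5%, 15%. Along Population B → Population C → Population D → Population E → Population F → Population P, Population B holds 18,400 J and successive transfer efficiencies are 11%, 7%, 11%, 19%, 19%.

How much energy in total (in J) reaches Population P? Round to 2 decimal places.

3.29 J

Via Population K: 214100 × 0.17 × 0.05 × 0.2 × 0.05 × 0.15 = 2.729775 J
Via Population B: 18400 × 0.11 × 0.07 × 0.11 × 0.19 × 0.19 = 0.56261128 J
Total at Population P: 2.729775 + 0.56261128 = 3.29238628 J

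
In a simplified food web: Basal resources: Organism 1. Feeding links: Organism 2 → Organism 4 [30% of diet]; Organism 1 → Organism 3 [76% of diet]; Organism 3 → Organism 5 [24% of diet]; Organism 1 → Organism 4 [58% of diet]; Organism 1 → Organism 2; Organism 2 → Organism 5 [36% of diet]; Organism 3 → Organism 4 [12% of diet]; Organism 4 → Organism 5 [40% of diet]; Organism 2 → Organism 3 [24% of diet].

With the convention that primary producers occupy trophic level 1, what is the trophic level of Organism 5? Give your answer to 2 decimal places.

Organism 2: 1 + 1 = 2
Organism 3: 1 + (0.76×1 + 0.24×2) = 2.24
Organism 4: 1 + (0.58×1 + 0.12×2.24 + 0.3×2) = 2.4488
Organism 5: 1 + (0.36×2 + 0.4×2.4488 + 0.24×2.24) = 3.23712

3.24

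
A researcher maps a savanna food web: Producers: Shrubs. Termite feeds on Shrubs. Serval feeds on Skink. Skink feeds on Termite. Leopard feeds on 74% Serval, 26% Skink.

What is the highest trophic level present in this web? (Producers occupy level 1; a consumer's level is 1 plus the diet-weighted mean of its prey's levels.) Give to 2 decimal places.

4.74

Termite: 1 + 1 = 2
Skink: 1 + 2 = 3
Serval: 1 + 3 = 4
Leopard: 1 + (0.74×4 + 0.26×3) = 4.74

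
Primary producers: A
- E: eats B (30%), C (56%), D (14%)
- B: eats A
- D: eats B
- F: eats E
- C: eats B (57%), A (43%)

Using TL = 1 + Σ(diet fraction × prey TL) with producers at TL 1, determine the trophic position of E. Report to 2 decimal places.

3.46

B: 1 + 1 = 2
C: 1 + (0.57×2 + 0.43×1) = 2.57
D: 1 + 2 = 3
E: 1 + (0.3×2 + 0.56×2.57 + 0.14×3) = 3.4592
F: 1 + 3.4592 = 4.4592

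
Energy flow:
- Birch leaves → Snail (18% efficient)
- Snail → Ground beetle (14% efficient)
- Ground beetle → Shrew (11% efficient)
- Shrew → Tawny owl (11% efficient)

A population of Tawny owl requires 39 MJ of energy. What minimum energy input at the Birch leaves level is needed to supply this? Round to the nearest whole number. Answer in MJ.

Cumulative transfer efficiency: 0.18 × 0.14 × 0.11 × 0.11 = 0.00030492
Birch leaves energy = 39 / 0.00030492 = 127902 MJ

127902 MJ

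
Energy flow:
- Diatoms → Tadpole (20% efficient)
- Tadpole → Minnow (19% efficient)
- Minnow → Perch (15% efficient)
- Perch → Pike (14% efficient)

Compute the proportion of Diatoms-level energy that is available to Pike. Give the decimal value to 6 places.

Product of link efficiencies: 0.2 × 0.19 × 0.15 × 0.14 = 0.000798

0.000798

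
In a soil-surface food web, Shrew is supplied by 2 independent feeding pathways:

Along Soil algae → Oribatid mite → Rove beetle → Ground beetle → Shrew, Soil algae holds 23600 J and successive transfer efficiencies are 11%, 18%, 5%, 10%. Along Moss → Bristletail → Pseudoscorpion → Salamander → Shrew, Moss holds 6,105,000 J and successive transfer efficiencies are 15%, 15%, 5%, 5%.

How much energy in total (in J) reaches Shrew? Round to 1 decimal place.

Via Soil algae: 23600 × 0.11 × 0.18 × 0.05 × 0.1 = 2.3364 J
Via Moss: 6105000 × 0.15 × 0.15 × 0.05 × 0.05 = 343.40625 J
Total at Shrew: 2.3364 + 343.40625 = 345.74265 J

345.7 J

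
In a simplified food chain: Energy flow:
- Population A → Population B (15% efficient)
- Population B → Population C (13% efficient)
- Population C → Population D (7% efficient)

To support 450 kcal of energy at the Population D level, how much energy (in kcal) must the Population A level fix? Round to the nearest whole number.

329670 kcal

Cumulative transfer efficiency: 0.15 × 0.13 × 0.07 = 0.001365
Population A energy = 450 / 0.001365 = 329670 kcal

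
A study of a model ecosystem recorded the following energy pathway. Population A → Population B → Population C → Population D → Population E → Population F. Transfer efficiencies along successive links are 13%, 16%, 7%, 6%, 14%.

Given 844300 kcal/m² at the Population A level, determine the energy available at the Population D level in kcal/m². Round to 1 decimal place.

1229.3 kcal/m²

Population B: 844300 × 0.13 = 109759 kcal/m²
Population C: 109759 × 0.16 = 17561.44 kcal/m²
Population D: 17561.44 × 0.07 = 1229.3008 kcal/m²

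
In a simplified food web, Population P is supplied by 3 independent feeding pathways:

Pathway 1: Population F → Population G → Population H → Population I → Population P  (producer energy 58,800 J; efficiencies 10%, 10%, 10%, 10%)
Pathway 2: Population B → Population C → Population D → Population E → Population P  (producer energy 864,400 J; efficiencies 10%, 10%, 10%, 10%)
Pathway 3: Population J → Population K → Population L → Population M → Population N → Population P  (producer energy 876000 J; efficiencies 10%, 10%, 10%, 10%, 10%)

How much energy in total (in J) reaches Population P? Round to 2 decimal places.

101.08 J

Pathway 1: 58800 × 0.1 × 0.1 × 0.1 × 0.1 = 5.88 J
Pathway 2: 864400 × 0.1 × 0.1 × 0.1 × 0.1 = 86.44 J
Pathway 3: 876000 × 0.1 × 0.1 × 0.1 × 0.1 × 0.1 = 8.76 J
Total at Population P: 5.88 + 86.44 + 8.76 = 101.08 J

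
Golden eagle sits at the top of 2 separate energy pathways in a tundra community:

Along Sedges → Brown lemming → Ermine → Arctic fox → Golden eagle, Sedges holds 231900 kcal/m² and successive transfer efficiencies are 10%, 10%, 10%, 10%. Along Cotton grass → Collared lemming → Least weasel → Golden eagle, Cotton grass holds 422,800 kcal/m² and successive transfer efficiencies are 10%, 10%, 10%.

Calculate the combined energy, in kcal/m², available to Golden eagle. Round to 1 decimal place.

446.0 kcal/m²

Via Sedges: 231900 × 0.1 × 0.1 × 0.1 × 0.1 = 23.19 kcal/m²
Via Cotton grass: 422800 × 0.1 × 0.1 × 0.1 = 422.8 kcal/m²
Total at Golden eagle: 23.19 + 422.8 = 445.99 kcal/m²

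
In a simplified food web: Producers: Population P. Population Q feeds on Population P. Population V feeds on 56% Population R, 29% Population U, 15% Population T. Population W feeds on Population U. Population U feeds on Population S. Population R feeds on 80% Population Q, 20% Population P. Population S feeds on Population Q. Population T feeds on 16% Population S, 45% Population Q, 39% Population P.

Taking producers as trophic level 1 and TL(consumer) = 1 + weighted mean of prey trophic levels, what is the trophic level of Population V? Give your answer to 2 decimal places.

Population Q: 1 + 1 = 2
Population R: 1 + (0.8×2 + 0.2×1) = 2.8
Population S: 1 + 2 = 3
Population T: 1 + (0.16×3 + 0.45×2 + 0.39×1) = 2.77
Population U: 1 + 3 = 4
Population V: 1 + (0.56×2.8 + 0.29×4 + 0.15×2.77) = 4.1435
Population W: 1 + 4 = 5

4.14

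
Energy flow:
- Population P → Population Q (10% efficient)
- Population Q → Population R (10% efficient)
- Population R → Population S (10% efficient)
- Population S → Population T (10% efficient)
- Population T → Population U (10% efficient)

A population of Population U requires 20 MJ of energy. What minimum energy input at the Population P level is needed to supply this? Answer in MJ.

Cumulative transfer efficiency: 0.1 × 0.1 × 0.1 × 0.1 × 0.1 = 0.00001
Population P energy = 20 / 0.00001 = 2000000 MJ

2000000 MJ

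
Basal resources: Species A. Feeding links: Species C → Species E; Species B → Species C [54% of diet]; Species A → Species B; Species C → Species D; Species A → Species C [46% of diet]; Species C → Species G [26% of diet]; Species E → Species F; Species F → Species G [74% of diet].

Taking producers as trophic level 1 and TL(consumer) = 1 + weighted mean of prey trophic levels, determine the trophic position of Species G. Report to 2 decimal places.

Species B: 1 + 1 = 2
Species C: 1 + (0.54×2 + 0.46×1) = 2.54
Species D: 1 + 2.54 = 3.54
Species E: 1 + 2.54 = 3.54
Species F: 1 + 3.54 = 4.54
Species G: 1 + (0.74×4.54 + 0.26×2.54) = 5.02

5.02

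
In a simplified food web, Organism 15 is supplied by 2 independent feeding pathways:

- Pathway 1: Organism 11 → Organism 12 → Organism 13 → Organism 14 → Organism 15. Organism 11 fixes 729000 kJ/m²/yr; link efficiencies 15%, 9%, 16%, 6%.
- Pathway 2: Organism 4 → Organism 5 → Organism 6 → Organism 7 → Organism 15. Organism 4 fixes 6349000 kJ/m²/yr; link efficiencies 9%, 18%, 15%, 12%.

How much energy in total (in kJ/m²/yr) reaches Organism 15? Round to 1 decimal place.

1945.8 kJ/m²/yr

Pathway 1: 729000 × 0.15 × 0.09 × 0.16 × 0.06 = 94.4784 kJ/m²/yr
Pathway 2: 6349000 × 0.09 × 0.18 × 0.15 × 0.12 = 1851.3684 kJ/m²/yr
Total at Organism 15: 94.4784 + 1851.3684 = 1945.8468 kJ/m²/yr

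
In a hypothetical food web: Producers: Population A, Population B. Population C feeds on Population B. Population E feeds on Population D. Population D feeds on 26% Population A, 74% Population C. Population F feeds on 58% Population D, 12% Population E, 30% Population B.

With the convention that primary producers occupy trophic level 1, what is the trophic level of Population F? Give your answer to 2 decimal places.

Population C: 1 + 1 = 2
Population D: 1 + (0.26×1 + 0.74×2) = 2.74
Population E: 1 + 2.74 = 3.74
Population F: 1 + (0.58×2.74 + 0.12×3.74 + 0.3×1) = 3.338

3.34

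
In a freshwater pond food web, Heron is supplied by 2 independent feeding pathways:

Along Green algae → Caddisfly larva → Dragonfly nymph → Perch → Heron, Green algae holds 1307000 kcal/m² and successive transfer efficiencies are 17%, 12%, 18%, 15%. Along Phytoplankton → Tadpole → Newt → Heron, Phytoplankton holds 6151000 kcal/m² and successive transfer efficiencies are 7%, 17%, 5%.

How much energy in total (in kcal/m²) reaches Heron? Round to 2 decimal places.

4379.74 kcal/m²

Via Green algae: 1307000 × 0.17 × 0.12 × 0.18 × 0.15 = 719.8956 kcal/m²
Via Phytoplankton: 6151000 × 0.07 × 0.17 × 0.05 = 3659.845 kcal/m²
Total at Heron: 719.8956 + 3659.845 = 4379.7406 kcal/m²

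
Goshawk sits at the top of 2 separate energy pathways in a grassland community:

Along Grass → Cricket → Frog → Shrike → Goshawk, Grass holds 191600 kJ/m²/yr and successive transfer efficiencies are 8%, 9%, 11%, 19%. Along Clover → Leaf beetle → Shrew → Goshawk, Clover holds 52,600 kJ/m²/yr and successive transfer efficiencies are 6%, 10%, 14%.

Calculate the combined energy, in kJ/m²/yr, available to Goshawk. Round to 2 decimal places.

73.02 kJ/m²/yr

Via Grass: 191600 × 0.08 × 0.09 × 0.11 × 0.19 = 28.831968 kJ/m²/yr
Via Clover: 52600 × 0.06 × 0.1 × 0.14 = 44.184 kJ/m²/yr
Total at Goshawk: 28.831968 + 44.184 = 73.015968 kJ/m²/yr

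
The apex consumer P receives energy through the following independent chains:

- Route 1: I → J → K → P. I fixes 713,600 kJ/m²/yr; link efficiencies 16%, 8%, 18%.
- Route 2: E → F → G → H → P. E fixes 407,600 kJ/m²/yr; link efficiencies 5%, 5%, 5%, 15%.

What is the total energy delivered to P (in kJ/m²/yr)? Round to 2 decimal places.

Route 1: 713600 × 0.16 × 0.08 × 0.18 = 1644.1344 kJ/m²/yr
Route 2: 407600 × 0.05 × 0.05 × 0.05 × 0.15 = 7.6425 kJ/m²/yr
Total at P: 1644.1344 + 7.6425 = 1651.7769 kJ/m²/yr

1651.78 kJ/m²/yr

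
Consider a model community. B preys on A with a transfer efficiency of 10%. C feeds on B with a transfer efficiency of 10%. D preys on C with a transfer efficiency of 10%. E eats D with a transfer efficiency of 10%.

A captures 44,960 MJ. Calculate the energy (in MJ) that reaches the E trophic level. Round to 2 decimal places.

B: 44960 × 0.1 = 4496 MJ
C: 4496 × 0.1 = 449.6 MJ
D: 449.6 × 0.1 = 44.96 MJ
E: 44.96 × 0.1 = 4.496 MJ

4.50 MJ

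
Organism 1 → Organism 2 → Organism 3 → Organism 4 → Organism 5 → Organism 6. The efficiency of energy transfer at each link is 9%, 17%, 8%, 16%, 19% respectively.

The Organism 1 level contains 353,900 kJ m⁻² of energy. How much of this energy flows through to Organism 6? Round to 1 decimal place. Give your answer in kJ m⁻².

13.2 kJ m⁻²

Organism 2: 353900 × 0.09 = 31851 kJ m⁻²
Organism 3: 31851 × 0.17 = 5414.67 kJ m⁻²
Organism 4: 5414.67 × 0.08 = 433.1736 kJ m⁻²
Organism 5: 433.1736 × 0.16 = 69.307776 kJ m⁻²
Organism 6: 69.307776 × 0.19 = 13.16847744 kJ m⁻²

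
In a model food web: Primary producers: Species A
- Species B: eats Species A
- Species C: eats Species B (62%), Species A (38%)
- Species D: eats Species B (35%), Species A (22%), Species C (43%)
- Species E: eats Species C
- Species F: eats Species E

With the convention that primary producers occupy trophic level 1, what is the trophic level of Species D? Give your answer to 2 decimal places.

3.05

Species B: 1 + 1 = 2
Species C: 1 + (0.62×2 + 0.38×1) = 2.62
Species D: 1 + (0.35×2 + 0.22×1 + 0.43×2.62) = 3.0466
Species E: 1 + 2.62 = 3.62
Species F: 1 + 3.62 = 4.62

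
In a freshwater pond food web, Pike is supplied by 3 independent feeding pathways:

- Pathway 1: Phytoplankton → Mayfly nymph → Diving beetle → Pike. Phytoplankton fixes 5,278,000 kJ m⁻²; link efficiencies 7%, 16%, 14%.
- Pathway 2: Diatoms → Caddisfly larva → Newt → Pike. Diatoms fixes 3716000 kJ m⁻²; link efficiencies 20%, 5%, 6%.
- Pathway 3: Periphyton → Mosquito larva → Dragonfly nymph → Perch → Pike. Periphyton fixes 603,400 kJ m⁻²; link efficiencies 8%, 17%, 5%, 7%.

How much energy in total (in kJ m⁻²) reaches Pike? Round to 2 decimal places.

Pathway 1: 5278000 × 0.07 × 0.16 × 0.14 = 8275.904 kJ m⁻²
Pathway 2: 3716000 × 0.2 × 0.05 × 0.06 = 2229.6 kJ m⁻²
Pathway 3: 603400 × 0.08 × 0.17 × 0.05 × 0.07 = 28.72184 kJ m⁻²
Total at Pike: 8275.904 + 2229.6 + 28.72184 = 10534.22584 kJ m⁻²

10534.23 kJ m⁻²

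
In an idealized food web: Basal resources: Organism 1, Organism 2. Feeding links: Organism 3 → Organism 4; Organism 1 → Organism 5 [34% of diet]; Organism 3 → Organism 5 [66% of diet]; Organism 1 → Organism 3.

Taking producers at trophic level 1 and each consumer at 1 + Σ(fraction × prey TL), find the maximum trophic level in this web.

Organism 3: 1 + 1 = 2
Organism 4: 1 + 2 = 3
Organism 5: 1 + (0.66×2 + 0.34×1) = 2.66

3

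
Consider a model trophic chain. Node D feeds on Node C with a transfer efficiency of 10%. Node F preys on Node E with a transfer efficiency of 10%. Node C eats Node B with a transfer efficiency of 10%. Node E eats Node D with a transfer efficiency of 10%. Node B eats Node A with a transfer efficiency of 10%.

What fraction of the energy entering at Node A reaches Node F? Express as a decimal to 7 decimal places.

Product of link efficiencies: 0.1 × 0.1 × 0.1 × 0.1 × 0.1 = 0.00001

0.0000100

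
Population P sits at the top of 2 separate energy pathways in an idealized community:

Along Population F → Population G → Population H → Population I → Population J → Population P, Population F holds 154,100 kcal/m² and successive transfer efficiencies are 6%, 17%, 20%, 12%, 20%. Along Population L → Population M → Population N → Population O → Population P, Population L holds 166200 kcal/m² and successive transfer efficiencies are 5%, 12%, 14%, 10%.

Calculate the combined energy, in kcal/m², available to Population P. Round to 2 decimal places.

21.51 kcal/m²

Via Population F: 154100 × 0.06 × 0.17 × 0.2 × 0.12 × 0.2 = 7.544736 kcal/m²
Via Population L: 166200 × 0.05 × 0.12 × 0.14 × 0.1 = 13.9608 kcal/m²
Total at Population P: 7.544736 + 13.9608 = 21.505536 kcal/m²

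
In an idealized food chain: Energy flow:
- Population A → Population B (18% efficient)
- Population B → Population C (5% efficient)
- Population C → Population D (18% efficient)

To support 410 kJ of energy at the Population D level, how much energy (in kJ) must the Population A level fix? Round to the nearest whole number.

253086 kJ

Cumulative transfer efficiency: 0.18 × 0.05 × 0.18 = 0.00162
Population A energy = 410 / 0.00162 = 253086 kJ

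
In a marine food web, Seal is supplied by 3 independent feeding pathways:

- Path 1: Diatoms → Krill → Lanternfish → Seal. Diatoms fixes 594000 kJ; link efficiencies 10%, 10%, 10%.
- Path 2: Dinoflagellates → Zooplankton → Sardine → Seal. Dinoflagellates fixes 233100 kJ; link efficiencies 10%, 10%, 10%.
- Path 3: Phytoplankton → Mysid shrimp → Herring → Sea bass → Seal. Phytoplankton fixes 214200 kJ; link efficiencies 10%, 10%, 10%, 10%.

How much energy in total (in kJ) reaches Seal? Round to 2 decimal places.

Path 1: 594000 × 0.1 × 0.1 × 0.1 = 594 kJ
Path 2: 233100 × 0.1 × 0.1 × 0.1 = 233.1 kJ
Path 3: 214200 × 0.1 × 0.1 × 0.1 × 0.1 = 21.42 kJ
Total at Seal: 594 + 233.1 + 21.42 = 848.52 kJ

848.52 kJ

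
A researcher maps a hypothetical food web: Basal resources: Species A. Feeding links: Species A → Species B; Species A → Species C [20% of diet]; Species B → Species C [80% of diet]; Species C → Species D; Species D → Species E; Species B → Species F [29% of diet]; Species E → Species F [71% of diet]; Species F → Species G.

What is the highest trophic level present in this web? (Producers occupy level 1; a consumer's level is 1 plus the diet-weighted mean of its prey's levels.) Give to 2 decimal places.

5.99

Species B: 1 + 1 = 2
Species C: 1 + (0.2×1 + 0.8×2) = 2.8
Species D: 1 + 2.8 = 3.8
Species E: 1 + 3.8 = 4.8
Species F: 1 + (0.29×2 + 0.71×4.8) = 4.988
Species G: 1 + 4.988 = 5.988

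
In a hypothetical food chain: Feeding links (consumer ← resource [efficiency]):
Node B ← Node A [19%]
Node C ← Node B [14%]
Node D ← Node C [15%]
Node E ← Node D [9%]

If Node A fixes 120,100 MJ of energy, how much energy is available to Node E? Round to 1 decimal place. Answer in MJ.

43.1 MJ

Node B: 120100 × 0.19 = 22819 MJ
Node C: 22819 × 0.14 = 3194.66 MJ
Node D: 3194.66 × 0.15 = 479.199 MJ
Node E: 479.199 × 0.09 = 43.12791 MJ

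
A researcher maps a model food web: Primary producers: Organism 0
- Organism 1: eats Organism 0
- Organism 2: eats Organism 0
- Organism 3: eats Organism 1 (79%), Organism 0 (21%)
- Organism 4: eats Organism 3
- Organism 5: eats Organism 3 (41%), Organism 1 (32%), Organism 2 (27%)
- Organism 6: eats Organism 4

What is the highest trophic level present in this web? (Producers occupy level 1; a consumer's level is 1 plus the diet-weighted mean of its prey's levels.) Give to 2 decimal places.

Organism 1: 1 + 1 = 2
Organism 2: 1 + 1 = 2
Organism 3: 1 + (0.79×2 + 0.21×1) = 2.79
Organism 4: 1 + 2.79 = 3.79
Organism 5: 1 + (0.41×2.79 + 0.32×2 + 0.27×2) = 3.3239
Organism 6: 1 + 3.79 = 4.79

4.79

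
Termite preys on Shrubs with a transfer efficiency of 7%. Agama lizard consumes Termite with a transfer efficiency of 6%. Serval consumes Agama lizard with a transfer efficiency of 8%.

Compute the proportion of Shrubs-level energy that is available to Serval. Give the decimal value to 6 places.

0.000336

Product of link efficiencies: 0.07 × 0.06 × 0.08 = 0.000336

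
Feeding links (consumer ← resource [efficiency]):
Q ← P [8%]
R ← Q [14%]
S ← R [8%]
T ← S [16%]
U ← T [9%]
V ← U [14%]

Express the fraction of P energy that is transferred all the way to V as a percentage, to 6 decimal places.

0.000181%

Product of link efficiencies: 0.08 × 0.14 × 0.08 × 0.16 × 0.09 × 0.14 = 0.000001806336
As a percentage: 0.000001806336 × 100 = 0.000181%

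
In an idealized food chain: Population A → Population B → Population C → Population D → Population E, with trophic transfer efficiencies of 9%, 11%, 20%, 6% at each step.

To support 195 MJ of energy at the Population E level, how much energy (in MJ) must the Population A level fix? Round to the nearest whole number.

1641414 MJ

Cumulative transfer efficiency: 0.09 × 0.11 × 0.2 × 0.06 = 0.0001188
Population A energy = 195 / 0.0001188 = 1641414 MJ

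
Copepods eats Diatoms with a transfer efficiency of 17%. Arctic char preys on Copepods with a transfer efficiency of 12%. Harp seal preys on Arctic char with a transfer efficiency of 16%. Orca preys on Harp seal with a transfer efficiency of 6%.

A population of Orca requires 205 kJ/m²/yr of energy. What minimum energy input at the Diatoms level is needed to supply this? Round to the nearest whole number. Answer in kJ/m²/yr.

1046773 kJ/m²/yr

Cumulative transfer efficiency: 0.17 × 0.12 × 0.16 × 0.06 = 0.00019584
Diatoms energy = 205 / 0.00019584 = 1046773 kJ/m²/yr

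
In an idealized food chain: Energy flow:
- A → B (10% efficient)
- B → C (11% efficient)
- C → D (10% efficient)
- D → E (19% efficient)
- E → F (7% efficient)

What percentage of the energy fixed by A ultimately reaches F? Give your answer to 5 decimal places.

Product of link efficiencies: 0.1 × 0.11 × 0.1 × 0.19 × 0.07 = 0.00001463
As a percentage: 0.00001463 × 100 = 0.00146%

0.00146%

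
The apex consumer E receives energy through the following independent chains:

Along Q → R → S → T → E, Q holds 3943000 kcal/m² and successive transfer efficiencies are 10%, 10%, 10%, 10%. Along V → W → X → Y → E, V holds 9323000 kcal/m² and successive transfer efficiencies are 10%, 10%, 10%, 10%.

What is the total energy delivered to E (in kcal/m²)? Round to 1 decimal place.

1326.6 kcal/m²

Via Q: 3943000 × 0.1 × 0.1 × 0.1 × 0.1 = 394.3 kcal/m²
Via V: 9323000 × 0.1 × 0.1 × 0.1 × 0.1 = 932.3 kcal/m²
Total at E: 394.3 + 932.3 = 1326.6 kcal/m²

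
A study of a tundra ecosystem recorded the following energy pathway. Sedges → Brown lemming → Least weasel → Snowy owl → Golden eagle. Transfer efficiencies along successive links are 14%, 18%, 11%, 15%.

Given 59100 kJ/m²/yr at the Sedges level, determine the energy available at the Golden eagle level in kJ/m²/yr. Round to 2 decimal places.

24.57 kJ/m²/yr

Brown lemming: 59100 × 0.14 = 8274 kJ/m²/yr
Least weasel: 8274 × 0.18 = 1489.32 kJ/m²/yr
Snowy owl: 1489.32 × 0.11 = 163.8252 kJ/m²/yr
Golden eagle: 163.8252 × 0.15 = 24.57378 kJ/m²/yr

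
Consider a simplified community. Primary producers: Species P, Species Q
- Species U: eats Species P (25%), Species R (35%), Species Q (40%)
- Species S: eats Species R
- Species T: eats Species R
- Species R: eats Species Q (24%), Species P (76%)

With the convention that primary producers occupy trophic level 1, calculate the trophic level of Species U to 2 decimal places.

2.35

Species R: 1 + (0.24×1 + 0.76×1) = 2
Species S: 1 + 2 = 3
Species T: 1 + 2 = 3
Species U: 1 + (0.25×1 + 0.35×2 + 0.4×1) = 2.35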